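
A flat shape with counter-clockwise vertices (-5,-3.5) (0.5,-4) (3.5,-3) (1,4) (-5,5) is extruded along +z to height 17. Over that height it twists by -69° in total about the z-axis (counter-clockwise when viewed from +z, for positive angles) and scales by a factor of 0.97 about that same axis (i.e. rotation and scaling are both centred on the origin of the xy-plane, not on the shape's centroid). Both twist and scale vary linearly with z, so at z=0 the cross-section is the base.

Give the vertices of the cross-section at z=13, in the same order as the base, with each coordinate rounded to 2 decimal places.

t = z/height = 13/17 = 0.764706
s = 1 + (scale-1)·z/height = 1 + (0.97-1)·13/17 = 0.977059
θ = twist·z/height = -69°·13/17 = -52.7647° = -0.920918 rad
cos θ = 0.605090, sin θ = -0.796157 (intermediates below are computed at full precision and shown rounded to 5 d.p.)
v1: (-5,-3.5) → rotate → (-5.81200,1.86297) → ×s → (-5.67866,1.82023) → (-5.68,1.82)
v2: (0.5,-4) → rotate → (-2.88208,-2.81844) → ×s → (-2.81597,-2.75378) → (-2.82,-2.75)
v3: (3.5,-3) → rotate → (-0.27066,-4.60182) → ×s → (-0.26445,-4.49625) → (-0.26,-4.50)
v4: (1,4) → rotate → (3.78972,1.62420) → ×s → (3.70278,1.58694) → (3.70,1.59)
v5: (-5,5) → rotate → (0.95534,7.00623) → ×s → (0.93342,6.84550) → (0.93,6.85)

Cross-section at z=13: (-5.68,1.82) (-2.82,-2.75) (-0.26,-4.50) (3.70,1.59) (0.93,6.85)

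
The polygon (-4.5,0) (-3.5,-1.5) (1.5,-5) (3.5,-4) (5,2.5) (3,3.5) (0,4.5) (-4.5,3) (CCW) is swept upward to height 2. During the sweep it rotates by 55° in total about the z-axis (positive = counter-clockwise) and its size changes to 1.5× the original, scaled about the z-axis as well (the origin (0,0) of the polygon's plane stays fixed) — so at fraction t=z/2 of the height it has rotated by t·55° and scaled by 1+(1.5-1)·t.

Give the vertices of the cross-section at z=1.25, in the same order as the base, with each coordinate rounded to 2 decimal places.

Cross-section at z=1.25: (-4.87,-3.33) (-2.68,-4.22) (5.33,-4.30) (6.76,-1.74) (3.56,6.41) (0.66,6.01) (-3.33,4.87) (-7.10,-0.08)

t = z/height = 1.25/2 = 0.625
s = 1 + (scale-1)·z/height = 1 + (1.5-1)·1.25/2 = 1.312500
θ = twist·z/height = 55°·1.25/2 = 34.3750° = 0.599957 rad
cos θ = 0.825360, sin θ = 0.564607 (intermediates below are computed at full precision and shown rounded to 5 d.p.)
v1: (-4.5,0) → rotate → (-3.71412,-2.54073) → ×s → (-4.87478,-3.33471) → (-4.87,-3.33)
v2: (-3.5,-1.5) → rotate → (-2.04185,-3.21416) → ×s → (-2.67993,-4.21859) → (-2.68,-4.22)
v3: (1.5,-5) → rotate → (4.06107,-3.27989) → ×s → (5.33016,-4.30485) → (5.33,-4.30)
v4: (3.5,-4) → rotate → (5.14719,-1.32532) → ×s → (6.75568,-1.73948) → (6.76,-1.74)
v5: (5,2.5) → rotate → (2.71528,4.88643) → ×s → (3.56381,6.41345) → (3.56,6.41)
v6: (3,3.5) → rotate → (0.49996,4.58258) → ×s → (0.65619,6.01464) → (0.66,6.01)
v7: (0,4.5) → rotate → (-2.54073,3.71412) → ×s → (-3.33471,4.87478) → (-3.33,4.87)
v8: (-4.5,3) → rotate → (-5.40794,-0.06465) → ×s → (-7.09792,-0.08485) → (-7.10,-0.08)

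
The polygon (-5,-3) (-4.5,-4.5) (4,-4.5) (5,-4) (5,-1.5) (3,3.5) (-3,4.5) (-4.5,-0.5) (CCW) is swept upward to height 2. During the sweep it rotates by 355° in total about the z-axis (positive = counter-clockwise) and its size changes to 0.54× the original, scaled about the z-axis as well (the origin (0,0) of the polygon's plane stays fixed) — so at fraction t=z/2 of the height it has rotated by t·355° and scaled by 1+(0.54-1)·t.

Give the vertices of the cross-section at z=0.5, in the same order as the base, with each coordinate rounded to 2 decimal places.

Cross-section at z=0.5: (2.56,-4.48) (3.89,-4.07) (4.06,3.45) (3.64,4.35) (1.42,4.39) (-3.04,2.72) (-4.04,-2.57) (0.36,-3.99)

t = z/height = 0.5/2 = 0.25
s = 1 + (scale-1)·z/height = 1 + (0.54-1)·0.5/2 = 0.885000
θ = twist·z/height = 355°·0.5/2 = 88.7500° = 1.548980 rad
cos θ = 0.021815, sin θ = 0.999762 (intermediates below are computed at full precision and shown rounded to 5 d.p.)
v1: (-5,-3) → rotate → (2.89021,-5.06425) → ×s → (2.55784,-4.48187) → (2.56,-4.48)
v2: (-4.5,-4.5) → rotate → (4.40076,-4.59710) → ×s → (3.89467,-4.06843) → (3.89,-4.07)
v3: (4,-4.5) → rotate → (4.58619,3.90088) → ×s → (4.05878,3.45228) → (4.06,3.45)
v4: (5,-4) → rotate → (4.10812,4.91155) → ×s → (3.63569,4.34672) → (3.64,4.35)
v5: (5,-1.5) → rotate → (1.60872,4.96609) → ×s → (1.42371,4.39499) → (1.42,4.39)
v6: (3,3.5) → rotate → (-3.43372,3.07564) → ×s → (-3.03884,2.72194) → (-3.04,2.72)
v7: (-3,4.5) → rotate → (-4.56437,-2.90112) → ×s → (-4.03947,-2.56749) → (-4.04,-2.57)
v8: (-4.5,-0.5) → rotate → (0.40171,-4.50984) → ×s → (0.35552,-3.99121) → (0.36,-3.99)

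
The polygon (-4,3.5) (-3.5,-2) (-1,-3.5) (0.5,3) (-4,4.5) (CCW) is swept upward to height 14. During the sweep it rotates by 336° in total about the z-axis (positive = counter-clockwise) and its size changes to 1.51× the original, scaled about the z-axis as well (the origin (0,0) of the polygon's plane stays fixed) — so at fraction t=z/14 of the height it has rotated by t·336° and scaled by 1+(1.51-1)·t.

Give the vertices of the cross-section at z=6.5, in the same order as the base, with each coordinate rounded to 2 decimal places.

t = z/height = 6.5/14 = 0.464286
s = 1 + (scale-1)·z/height = 1 + (1.51-1)·6.5/14 = 1.236786
θ = twist·z/height = 336°·6.5/14 = 156.0000° = 2.722714 rad
cos θ = -0.913545, sin θ = 0.406737 (intermediates below are computed at full precision and shown rounded to 5 d.p.)
v1: (-4,3.5) → rotate → (2.23060,-4.82436) → ×s → (2.75878,-5.96669) → (2.76,-5.97)
v2: (-3.5,-2) → rotate → (4.01088,0.40351) → ×s → (4.96060,0.49906) → (4.96,0.50)
v3: (-1,-3.5) → rotate → (2.33712,2.79067) → ×s → (2.89052,3.45146) → (2.89,3.45)
v4: (0.5,3) → rotate → (-1.67698,-2.53727) → ×s → (-2.07407,-3.13806) → (-2.07,-3.14)
v5: (-4,4.5) → rotate → (1.82387,-5.73790) → ×s → (2.25573,-7.09655) → (2.26,-7.10)

Cross-section at z=6.5: (2.76,-5.97) (4.96,0.50) (2.89,3.45) (-2.07,-3.14) (2.26,-7.10)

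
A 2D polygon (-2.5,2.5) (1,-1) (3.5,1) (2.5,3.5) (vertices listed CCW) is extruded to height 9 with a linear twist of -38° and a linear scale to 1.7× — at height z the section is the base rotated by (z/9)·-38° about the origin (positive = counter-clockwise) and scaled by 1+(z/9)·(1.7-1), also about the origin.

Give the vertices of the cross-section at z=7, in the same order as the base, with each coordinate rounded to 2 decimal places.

Cross-section at z=7: (-1.45,5.26) (0.58,-2.11) (5.46,-1.32) (6.03,2.80)

t = z/height = 7/9 = 0.777778
s = 1 + (scale-1)·z/height = 1 + (1.7-1)·7/9 = 1.544444
θ = twist·z/height = -38°·7/9 = -29.5556° = -0.515842 rad
cos θ = 0.869878, sin θ = -0.493267 (intermediates below are computed at full precision and shown rounded to 5 d.p.)
v1: (-2.5,2.5) → rotate → (-0.94153,3.40786) → ×s → (-1.45414,5.26325) → (-1.45,5.26)
v2: (1,-1) → rotate → (0.37661,-1.36315) → ×s → (0.58165,-2.10530) → (0.58,-2.11)
v3: (3.5,1) → rotate → (3.53784,-0.85656) → ×s → (5.46400,-1.32291) → (5.46,-1.32)
v4: (2.5,3.5) → rotate → (3.90113,1.81140) → ×s → (6.02508,2.79761) → (6.03,2.80)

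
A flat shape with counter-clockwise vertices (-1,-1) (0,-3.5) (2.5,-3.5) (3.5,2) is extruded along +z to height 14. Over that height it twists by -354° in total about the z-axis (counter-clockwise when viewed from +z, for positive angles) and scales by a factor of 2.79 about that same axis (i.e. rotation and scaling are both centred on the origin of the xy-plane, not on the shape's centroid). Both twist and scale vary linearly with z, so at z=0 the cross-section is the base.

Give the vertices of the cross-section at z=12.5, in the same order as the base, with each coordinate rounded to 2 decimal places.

Cross-section at z=12.5: (-0.07,-3.67) (6.31,-6.55) (10.99,-2.04) (2.94,10.05)

t = z/height = 12.5/14 = 0.892857
s = 1 + (scale-1)·z/height = 1 + (2.79-1)·12.5/14 = 2.598214
θ = twist·z/height = -354°·12.5/14 = -316.0714° = -5.516487 rad
cos θ = 0.720205, sin θ = 0.693761 (intermediates below are computed at full precision and shown rounded to 5 d.p.)
v1: (-1,-1) → rotate → (-0.02644,-1.41397) → ×s → (-0.06871,-3.67379) → (-0.07,-3.67)
v2: (0,-3.5) → rotate → (2.42816,-2.52072) → ×s → (6.30889,-6.54937) → (6.31,-6.55)
v3: (2.5,-3.5) → rotate → (4.22868,-0.78632) → ×s → (10.98701,-2.04302) → (10.99,-2.04)
v4: (3.5,2) → rotate → (1.13320,3.86857) → ×s → (2.94429,10.05138) → (2.94,10.05)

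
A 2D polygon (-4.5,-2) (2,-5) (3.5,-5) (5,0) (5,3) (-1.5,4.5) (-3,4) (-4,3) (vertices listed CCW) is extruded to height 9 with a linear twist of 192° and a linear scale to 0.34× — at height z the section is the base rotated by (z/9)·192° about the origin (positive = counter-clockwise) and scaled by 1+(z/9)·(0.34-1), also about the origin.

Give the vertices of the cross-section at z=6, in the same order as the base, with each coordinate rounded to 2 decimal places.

t = z/height = 6/9 = 0.666667
s = 1 + (scale-1)·z/height = 1 + (0.34-1)·6/9 = 0.560000
θ = twist·z/height = 192°·6/9 = 128.0000° = 2.234021 rad
cos θ = -0.615661, sin θ = 0.788011 (intermediates below are computed at full precision and shown rounded to 5 d.p.)
v1: (-4.5,-2) → rotate → (4.34650,-2.31473) → ×s → (2.43404,-1.29625) → (2.43,-1.30)
v2: (2,-5) → rotate → (2.70873,4.65433) → ×s → (1.51689,2.60642) → (1.52,2.61)
v3: (3.5,-5) → rotate → (1.78524,5.83635) → ×s → (0.99973,3.26835) → (1.00,3.27)
v4: (5,0) → rotate → (-3.07831,3.94005) → ×s → (-1.72385,2.20643) → (-1.72,2.21)
v5: (5,3) → rotate → (-5.44234,2.09307) → ×s → (-3.04771,1.17212) → (-3.05,1.17)
v6: (-1.5,4.5) → rotate → (-2.62256,-3.95249) → ×s → (-1.46863,-2.21340) → (-1.47,-2.21)
v7: (-3,4) → rotate → (-1.30506,-4.82668) → ×s → (-0.73083,-2.70294) → (-0.73,-2.70)
v8: (-4,3) → rotate → (0.09861,-4.99903) → ×s → (0.05522,-2.79946) → (0.06,-2.80)

Cross-section at z=6: (2.43,-1.30) (1.52,2.61) (1.00,3.27) (-1.72,2.21) (-3.05,1.17) (-1.47,-2.21) (-0.73,-2.70) (0.06,-2.80)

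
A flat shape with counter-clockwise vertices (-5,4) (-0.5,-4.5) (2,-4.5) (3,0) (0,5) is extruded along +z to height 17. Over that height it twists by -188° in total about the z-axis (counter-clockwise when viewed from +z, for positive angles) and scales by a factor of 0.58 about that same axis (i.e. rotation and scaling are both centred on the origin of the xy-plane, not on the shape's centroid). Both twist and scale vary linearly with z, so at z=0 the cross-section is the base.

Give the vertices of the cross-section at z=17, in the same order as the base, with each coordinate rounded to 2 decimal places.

t = z/height = 17/17 = 1
s = 1 + (scale-1)·z/height = 1 + (0.58-1)·17/17 = 0.580000
θ = twist·z/height = -188°·17/17 = -188.0000° = -3.281219 rad
cos θ = -0.990268, sin θ = 0.139173 (intermediates below are computed at full precision and shown rounded to 5 d.p.)
v1: (-5,4) → rotate → (4.39465,-4.65694) → ×s → (2.54890,-2.70102) → (2.55,-2.70)
v2: (-0.5,-4.5) → rotate → (1.12141,4.38662) → ×s → (0.65042,2.54424) → (0.65,2.54)
v3: (2,-4.5) → rotate → (-1.35426,4.73455) → ×s → (-0.78547,2.74604) → (-0.79,2.75)
v4: (3,0) → rotate → (-2.97080,0.41752) → ×s → (-1.72307,0.24216) → (-1.72,0.24)
v5: (0,5) → rotate → (-0.69587,-4.95134) → ×s → (-0.40360,-2.87178) → (-0.40,-2.87)

Cross-section at z=17: (2.55,-2.70) (0.65,2.54) (-0.79,2.75) (-1.72,0.24) (-0.40,-2.87)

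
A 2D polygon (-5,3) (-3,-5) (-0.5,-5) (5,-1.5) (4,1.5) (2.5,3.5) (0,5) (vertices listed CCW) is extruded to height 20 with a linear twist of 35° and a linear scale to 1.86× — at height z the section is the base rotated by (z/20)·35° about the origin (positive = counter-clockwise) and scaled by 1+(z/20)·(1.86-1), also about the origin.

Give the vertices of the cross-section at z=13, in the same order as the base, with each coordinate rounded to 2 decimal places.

Cross-section at z=13: (-9.00,1.30) (-1.30,-9.00) (2.30,-7.49) (8.09,0.86) (4.85,4.57) (1.48,6.54) (-3.01,7.19)

t = z/height = 13/20 = 0.65
s = 1 + (scale-1)·z/height = 1 + (1.86-1)·13/20 = 1.559000
θ = twist·z/height = 35°·13/20 = 22.7500° = 0.397062 rad
cos θ = 0.922201, sin θ = 0.386711 (intermediates below are computed at full precision and shown rounded to 5 d.p.)
v1: (-5,3) → rotate → (-5.77114,0.83305) → ×s → (-8.99720,1.29872) → (-9.00,1.30)
v2: (-3,-5) → rotate → (-0.83305,-5.77114) → ×s → (-1.29872,-8.99720) → (-1.30,-9.00)
v3: (-0.5,-5) → rotate → (1.47245,-4.80436) → ×s → (2.29556,-7.49000) → (2.30,-7.49)
v4: (5,-1.5) → rotate → (5.19107,0.55025) → ×s → (8.09288,0.85784) → (8.09,0.86)
v5: (4,1.5) → rotate → (3.10874,2.93015) → ×s → (4.84652,4.56810) → (4.85,4.57)
v6: (2.5,3.5) → rotate → (0.95201,4.19448) → ×s → (1.48419,6.53920) → (1.48,6.54)
v7: (0,5) → rotate → (-1.93355,4.61100) → ×s → (-3.01441,7.18856) → (-3.01,7.19)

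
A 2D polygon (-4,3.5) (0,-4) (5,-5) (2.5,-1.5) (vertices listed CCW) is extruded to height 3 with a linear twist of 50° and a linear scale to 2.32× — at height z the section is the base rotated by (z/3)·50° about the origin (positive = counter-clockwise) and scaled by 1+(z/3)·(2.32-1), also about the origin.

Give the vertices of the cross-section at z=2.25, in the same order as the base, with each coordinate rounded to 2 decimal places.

Cross-section at z=2.25: (-10.56,0.68) (4.85,-6.32) (13.95,-1.84) (5.76,0.66)

t = z/height = 2.25/3 = 0.75
s = 1 + (scale-1)·z/height = 1 + (2.32-1)·2.25/3 = 1.990000
θ = twist·z/height = 50°·2.25/3 = 37.5000° = 0.654498 rad
cos θ = 0.793353, sin θ = 0.608761 (intermediates below are computed at full precision and shown rounded to 5 d.p.)
v1: (-4,3.5) → rotate → (-5.30408,0.34169) → ×s → (-10.55512,0.67997) → (-10.56,0.68)
v2: (0,-4) → rotate → (2.43505,-3.17341) → ×s → (4.84574,-6.31509) → (4.85,-6.32)
v3: (5,-5) → rotate → (7.01057,-0.92296) → ×s → (13.95104,-1.83669) → (13.95,-1.84)
v4: (2.5,-1.5) → rotate → (2.89653,0.33187) → ×s → (5.76409,0.66043) → (5.76,0.66)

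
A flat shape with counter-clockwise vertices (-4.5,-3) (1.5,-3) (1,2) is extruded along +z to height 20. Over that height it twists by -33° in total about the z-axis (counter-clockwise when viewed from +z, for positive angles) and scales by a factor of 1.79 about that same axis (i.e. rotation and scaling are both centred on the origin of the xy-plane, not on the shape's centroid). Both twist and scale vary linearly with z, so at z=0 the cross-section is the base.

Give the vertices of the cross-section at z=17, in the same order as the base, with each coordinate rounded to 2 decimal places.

t = z/height = 17/20 = 0.85
s = 1 + (scale-1)·z/height = 1 + (1.79-1)·17/20 = 1.671500
θ = twist·z/height = -33°·17/20 = -28.0500° = -0.489565 rad
cos θ = 0.882538, sin θ = -0.470242 (intermediates below are computed at full precision and shown rounded to 5 d.p.)
v1: (-4.5,-3) → rotate → (-5.38214,-0.53152) → ×s → (-8.99625,-0.88844) → (-9.00,-0.89)
v2: (1.5,-3) → rotate → (-0.08692,-3.35298) → ×s → (-0.14529,-5.60450) → (-0.15,-5.60)
v3: (1,2) → rotate → (1.82302,1.29483) → ×s → (3.04718,2.16431) → (3.05,2.16)

Cross-section at z=17: (-9.00,-0.89) (-0.15,-5.60) (3.05,2.16)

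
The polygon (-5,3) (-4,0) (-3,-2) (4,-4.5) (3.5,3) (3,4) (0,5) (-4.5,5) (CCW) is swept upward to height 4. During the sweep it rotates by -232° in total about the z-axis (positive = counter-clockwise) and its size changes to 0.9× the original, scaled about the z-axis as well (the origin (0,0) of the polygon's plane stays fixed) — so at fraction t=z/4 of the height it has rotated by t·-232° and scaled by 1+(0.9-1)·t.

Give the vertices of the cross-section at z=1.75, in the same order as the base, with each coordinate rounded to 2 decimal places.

Cross-section at z=1.75: (3.76,4.11) (0.76,3.75) (-1.30,3.19) (-4.98,-2.89) (2.14,-3.85) (3.18,-3.57) (4.69,-0.95) (5.54,3.26)

t = z/height = 1.75/4 = 0.4375
s = 1 + (scale-1)·z/height = 1 + (0.9-1)·1.75/4 = 0.956250
θ = twist·z/height = -232°·1.75/4 = -101.5000° = -1.771509 rad
cos θ = -0.199368, sin θ = -0.979925 (intermediates below are computed at full precision and shown rounded to 5 d.p.)
v1: (-5,3) → rotate → (3.93661,4.30152) → ×s → (3.76439,4.11333) → (3.76,4.11)
v2: (-4,0) → rotate → (0.79747,3.91970) → ×s → (0.76258,3.74821) → (0.76,3.75)
v3: (-3,-2) → rotate → (-1.36175,3.33851) → ×s → (-1.30217,3.19245) → (-1.30,3.19)
v4: (4,-4.5) → rotate → (-5.20713,-3.02254) → ×s → (-4.97932,-2.89031) → (-4.98,-2.89)
v5: (3.5,3) → rotate → (2.24199,-4.02784) → ×s → (2.14390,-3.85162) → (2.14,-3.85)
v6: (3,4) → rotate → (3.32160,-3.73725) → ×s → (3.17628,-3.57374) → (3.18,-3.57)
v7: (0,5) → rotate → (4.89962,-0.99684) → ×s → (4.68526,-0.95323) → (4.69,-0.95)
v8: (-4.5,5) → rotate → (5.79678,3.41282) → ×s → (5.54317,3.26351) → (5.54,3.26)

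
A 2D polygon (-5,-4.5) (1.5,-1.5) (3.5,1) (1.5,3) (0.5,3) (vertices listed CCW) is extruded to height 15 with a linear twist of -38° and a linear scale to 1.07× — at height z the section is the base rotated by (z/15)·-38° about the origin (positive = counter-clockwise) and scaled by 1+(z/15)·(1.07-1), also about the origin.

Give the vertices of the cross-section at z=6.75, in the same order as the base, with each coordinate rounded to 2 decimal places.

Cross-section at z=6.75: (-6.29,-2.92) (1.02,-1.93) (3.75,-0.08) (2.39,2.50) (1.40,2.81)

t = z/height = 6.75/15 = 0.45
s = 1 + (scale-1)·z/height = 1 + (1.07-1)·6.75/15 = 1.031500
θ = twist·z/height = -38°·6.75/15 = -17.1000° = -0.298451 rad
cos θ = 0.955793, sin θ = -0.294040 (intermediates below are computed at full precision and shown rounded to 5 d.p.)
v1: (-5,-4.5) → rotate → (-6.10215,-2.83087) → ×s → (-6.29436,-2.92004) → (-6.29,-2.92)
v2: (1.5,-1.5) → rotate → (0.99263,-1.87475) → ×s → (1.02390,-1.93380) → (1.02,-1.93)
v3: (3.5,1) → rotate → (3.63932,-0.07335) → ×s → (3.75395,-0.07566) → (3.75,-0.08)
v4: (1.5,3) → rotate → (2.31581,2.42632) → ×s → (2.38876,2.50275) → (2.39,2.50)
v5: (0.5,3) → rotate → (1.36002,2.72036) → ×s → (1.40286,2.80605) → (1.40,2.81)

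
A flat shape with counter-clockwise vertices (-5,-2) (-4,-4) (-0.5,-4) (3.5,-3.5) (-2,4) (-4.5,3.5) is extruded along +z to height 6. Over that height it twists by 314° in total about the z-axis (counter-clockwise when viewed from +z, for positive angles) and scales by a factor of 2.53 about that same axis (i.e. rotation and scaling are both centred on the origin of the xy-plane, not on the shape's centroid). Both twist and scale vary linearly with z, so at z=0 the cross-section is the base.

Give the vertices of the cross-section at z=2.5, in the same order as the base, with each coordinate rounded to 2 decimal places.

t = z/height = 2.5/6 = 0.416667
s = 1 + (scale-1)·z/height = 1 + (2.53-1)·2.5/6 = 1.637500
θ = twist·z/height = 314°·2.5/6 = 130.8333° = 2.283472 rad
cos θ = -0.653861, sin θ = 0.756615 (intermediates below are computed at full precision and shown rounded to 5 d.p.)
v1: (-5,-2) → rotate → (4.78253,-2.47535) → ×s → (7.83140,-4.05339) → (7.83,-4.05)
v2: (-4,-4) → rotate → (5.64190,-0.41102) → ×s → (9.23862,-0.67304) → (9.24,-0.67)
v3: (-0.5,-4) → rotate → (3.35339,2.23714) → ×s → (5.49118,3.66331) → (5.49,3.66)
v4: (3.5,-3.5) → rotate → (0.35964,4.93666) → ×s → (0.58891,8.08379) → (0.59,8.08)
v5: (-2,4) → rotate → (-1.71874,-4.12867) → ×s → (-2.81443,-6.76070) → (-2.81,-6.76)
v6: (-4.5,3.5) → rotate → (0.29422,-5.69328) → ×s → (0.48179,-9.32275) → (0.48,-9.32)

Cross-section at z=2.5: (7.83,-4.05) (9.24,-0.67) (5.49,3.66) (0.59,8.08) (-2.81,-6.76) (0.48,-9.32)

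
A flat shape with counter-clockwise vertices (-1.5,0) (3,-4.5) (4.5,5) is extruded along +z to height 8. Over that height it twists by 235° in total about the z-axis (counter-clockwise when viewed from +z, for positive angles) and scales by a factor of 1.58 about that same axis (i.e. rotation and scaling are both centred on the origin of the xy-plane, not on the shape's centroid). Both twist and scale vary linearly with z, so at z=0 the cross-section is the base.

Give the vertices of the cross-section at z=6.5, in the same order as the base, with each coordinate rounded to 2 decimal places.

Cross-section at z=6.5: (2.17,0.42) (-5.59,5.66) (-5.10,-8.48)

t = z/height = 6.5/8 = 0.8125
s = 1 + (scale-1)·z/height = 1 + (1.58-1)·6.5/8 = 1.471250
θ = twist·z/height = 235°·6.5/8 = 190.9375° = 3.332488 rad
cos θ = -0.981835, sin θ = -0.189738 (intermediates below are computed at full precision and shown rounded to 5 d.p.)
v1: (-1.5,0) → rotate → (1.47275,0.28461) → ×s → (2.16679,0.41873) → (2.17,0.42)
v2: (3,-4.5) → rotate → (-3.79933,3.84904) → ×s → (-5.58976,5.66290) → (-5.59,5.66)
v3: (4.5,5) → rotate → (-3.46957,-5.76300) → ×s → (-5.10460,-8.47881) → (-5.10,-8.48)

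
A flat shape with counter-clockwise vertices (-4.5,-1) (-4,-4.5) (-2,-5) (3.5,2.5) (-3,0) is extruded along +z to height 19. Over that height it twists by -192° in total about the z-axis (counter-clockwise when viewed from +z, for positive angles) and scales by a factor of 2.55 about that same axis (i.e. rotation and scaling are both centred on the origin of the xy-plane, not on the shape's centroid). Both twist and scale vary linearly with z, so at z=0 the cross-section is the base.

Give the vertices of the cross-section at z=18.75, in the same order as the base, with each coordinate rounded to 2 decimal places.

Cross-section at z=18.75: (11.64,0.62) (11.85,9.56) (7.07,11.64) (-9.77,-4.78) (7.49,-1.25)

t = z/height = 18.75/19 = 0.986842
s = 1 + (scale-1)·z/height = 1 + (2.55-1)·18.75/19 = 2.529605
θ = twist·z/height = -192°·18.75/19 = -189.4737° = -3.306940 rad
cos θ = -0.986361, sin θ = 0.164595 (intermediates below are computed at full precision and shown rounded to 5 d.p.)
v1: (-4.5,-1) → rotate → (4.60322,0.24569) → ×s → (11.64433,0.62149) → (11.64,0.62)
v2: (-4,-4.5) → rotate → (4.68612,3.78025) → ×s → (11.85404,9.56253) → (11.85,9.56)
v3: (-2,-5) → rotate → (2.79570,4.60262) → ×s → (7.07201,11.64281) → (7.07,11.64)
v4: (3.5,2.5) → rotate → (-3.86375,-1.88982) → ×s → (-9.77376,-4.78050) → (-9.77,-4.78)
v5: (-3,0) → rotate → (2.95908,-0.49378) → ×s → (7.48531,-1.24908) → (7.49,-1.25)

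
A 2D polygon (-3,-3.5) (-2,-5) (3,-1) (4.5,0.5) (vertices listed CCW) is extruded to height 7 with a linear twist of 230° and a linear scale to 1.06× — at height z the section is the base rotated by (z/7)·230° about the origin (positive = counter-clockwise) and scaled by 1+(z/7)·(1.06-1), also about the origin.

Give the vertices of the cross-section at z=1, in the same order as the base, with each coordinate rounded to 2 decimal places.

Cross-section at z=1: (-0.63,-4.61) (1.04,-5.33) (3.09,0.79) (3.54,2.89)

t = z/height = 1/7 = 0.142857
s = 1 + (scale-1)·z/height = 1 + (1.06-1)·1/7 = 1.008571
θ = twist·z/height = 230°·1/7 = 32.8571° = 0.573465 rad
cos θ = 0.840026, sin θ = 0.542546 (intermediates below are computed at full precision and shown rounded to 5 d.p.)
v1: (-3,-3.5) → rotate → (-0.62117,-4.56773) → ×s → (-0.62649,-4.60688) → (-0.63,-4.61)
v2: (-2,-5) → rotate → (1.03268,-5.28522) → ×s → (1.04153,-5.33052) → (1.04,-5.33)
v3: (3,-1) → rotate → (3.06262,0.78761) → ×s → (3.08888,0.79436) → (3.09,0.79)
v4: (4.5,0.5) → rotate → (3.50884,2.86147) → ×s → (3.53892,2.88600) → (3.54,2.89)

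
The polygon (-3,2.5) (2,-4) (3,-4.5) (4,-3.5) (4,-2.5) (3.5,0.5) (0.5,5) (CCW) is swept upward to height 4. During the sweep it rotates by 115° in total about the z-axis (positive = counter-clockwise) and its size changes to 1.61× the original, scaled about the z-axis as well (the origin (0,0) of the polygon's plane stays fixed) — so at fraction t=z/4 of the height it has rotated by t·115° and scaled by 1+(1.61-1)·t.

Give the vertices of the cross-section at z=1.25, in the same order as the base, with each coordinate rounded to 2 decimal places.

t = z/height = 1.25/4 = 0.3125
s = 1 + (scale-1)·z/height = 1 + (1.61-1)·1.25/4 = 1.190625
θ = twist·z/height = 115°·1.25/4 = 35.9375° = 0.627228 rad
cos θ = 0.809658, sin θ = 0.586902 (intermediates below are computed at full precision and shown rounded to 5 d.p.)
v1: (-3,2.5) → rotate → (-3.89623,0.26344) → ×s → (-4.63895,0.31365) → (-4.64,0.31)
v2: (2,-4) → rotate → (3.96692,-2.06483) → ×s → (4.72312,-2.45843) → (4.72,-2.46)
v3: (3,-4.5) → rotate → (5.07003,-1.88275) → ×s → (6.03651,-2.24165) → (6.04,-2.24)
v4: (4,-3.5) → rotate → (5.29279,-0.48619) → ×s → (6.30173,-0.57887) → (6.30,-0.58)
v5: (4,-2.5) → rotate → (4.70589,0.32347) → ×s → (5.60295,0.38513) → (5.60,0.39)
v6: (3.5,0.5) → rotate → (2.54035,2.45899) → ×s → (3.02461,2.92773) → (3.02,2.93)
v7: (0.5,5) → rotate → (-2.52968,4.34174) → ×s → (-3.01190,5.16938) → (-3.01,5.17)

Cross-section at z=1.25: (-4.64,0.31) (4.72,-2.46) (6.04,-2.24) (6.30,-0.58) (5.60,0.39) (3.02,2.93) (-3.01,5.17)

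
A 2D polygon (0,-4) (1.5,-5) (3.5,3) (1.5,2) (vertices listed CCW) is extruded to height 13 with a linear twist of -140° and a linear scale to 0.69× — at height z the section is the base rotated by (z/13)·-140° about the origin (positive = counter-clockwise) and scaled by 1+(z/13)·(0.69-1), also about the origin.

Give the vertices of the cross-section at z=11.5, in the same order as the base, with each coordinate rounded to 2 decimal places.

t = z/height = 11.5/13 = 0.884615
s = 1 + (scale-1)·z/height = 1 + (0.69-1)·11.5/13 = 0.725769
θ = twist·z/height = -140°·11.5/13 = -123.8462° = -2.161523 rad
cos θ = -0.556965, sin θ = -0.830536 (intermediates below are computed at full precision and shown rounded to 5 d.p.)
v1: (0,-4) → rotate → (-3.32214,2.22786) → ×s → (-2.41111,1.61691) → (-2.41,1.62)
v2: (1.5,-5) → rotate → (-4.98813,1.53902) → ×s → (-3.62023,1.11697) → (-3.62,1.12)
v3: (3.5,3) → rotate → (0.54223,-4.57777) → ×s → (0.39353,-3.32241) → (0.39,-3.32)
v4: (1.5,2) → rotate → (0.82562,-2.35973) → ×s → (0.59921,-1.71262) → (0.60,-1.71)

Cross-section at z=11.5: (-2.41,1.62) (-3.62,1.12) (0.39,-3.32) (0.60,-1.71)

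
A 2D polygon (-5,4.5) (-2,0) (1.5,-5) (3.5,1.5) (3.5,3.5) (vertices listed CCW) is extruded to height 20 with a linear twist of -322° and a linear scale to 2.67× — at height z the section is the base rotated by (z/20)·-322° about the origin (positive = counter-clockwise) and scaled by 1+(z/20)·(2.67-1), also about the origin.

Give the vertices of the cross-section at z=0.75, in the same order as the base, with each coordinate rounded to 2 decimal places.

Cross-section at z=0.75: (-4.20,5.79) (-2.08,0.44) (0.45,-5.53) (3.97,0.78) (4.41,2.86)

t = z/height = 0.75/20 = 0.0375
s = 1 + (scale-1)·z/height = 1 + (2.67-1)·0.75/20 = 1.062625
θ = twist·z/height = -322°·0.75/20 = -12.0750° = -0.210749 rad
cos θ = 0.977875, sin θ = -0.209192 (intermediates below are computed at full precision and shown rounded to 5 d.p.)
v1: (-5,4.5) → rotate → (-3.94801,5.44640) → ×s → (-4.19525,5.78748) → (-4.20,5.79)
v2: (-2,0) → rotate → (-1.95575,0.41838) → ×s → (-2.07823,0.44459) → (-2.08,0.44)
v3: (1.5,-5) → rotate → (0.42085,-5.20316) → ×s → (0.44721,-5.52901) → (0.45,-5.53)
v4: (3.5,1.5) → rotate → (3.73635,0.73464) → ×s → (3.97034,0.78065) → (3.97,0.78)
v5: (3.5,3.5) → rotate → (4.15473,2.69039) → ×s → (4.41492,2.85888) → (4.41,2.86)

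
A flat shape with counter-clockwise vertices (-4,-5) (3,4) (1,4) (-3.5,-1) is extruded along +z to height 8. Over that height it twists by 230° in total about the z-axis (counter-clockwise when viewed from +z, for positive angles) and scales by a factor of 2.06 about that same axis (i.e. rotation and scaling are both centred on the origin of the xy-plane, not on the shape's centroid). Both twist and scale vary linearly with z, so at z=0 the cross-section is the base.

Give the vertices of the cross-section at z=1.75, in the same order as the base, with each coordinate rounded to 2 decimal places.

Cross-section at z=1.75: (1.59,-7.73) (-1.43,5.99) (-3.01,4.09) (-1.81,-4.10)

t = z/height = 1.75/8 = 0.21875
s = 1 + (scale-1)·z/height = 1 + (2.06-1)·1.75/8 = 1.231875
θ = twist·z/height = 230°·1.75/8 = 50.3125° = 0.878119 rad
cos θ = 0.638600, sin θ = 0.769539 (intermediates below are computed at full precision and shown rounded to 5 d.p.)
v1: (-4,-5) → rotate → (1.29329,-6.27116) → ×s → (1.59318,-7.72528) → (1.59,-7.73)
v2: (3,4) → rotate → (-1.16236,4.86302) → ×s → (-1.43188,5.99063) → (-1.43,5.99)
v3: (1,4) → rotate → (-2.43956,3.32394) → ×s → (-3.00523,4.09468) → (-3.01,4.09)
v4: (-3.5,-1) → rotate → (-1.46556,-3.33199) → ×s → (-1.80539,-4.10459) → (-1.81,-4.10)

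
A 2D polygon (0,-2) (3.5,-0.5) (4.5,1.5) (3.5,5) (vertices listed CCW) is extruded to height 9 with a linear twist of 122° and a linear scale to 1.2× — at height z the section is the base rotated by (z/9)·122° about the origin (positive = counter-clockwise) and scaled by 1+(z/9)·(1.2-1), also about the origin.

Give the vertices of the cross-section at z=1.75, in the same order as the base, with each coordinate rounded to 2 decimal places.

t = z/height = 1.75/9 = 0.194444
s = 1 + (scale-1)·z/height = 1 + (1.2-1)·1.75/9 = 1.038889
θ = twist·z/height = 122°·1.75/9 = 23.7222° = 0.414031 rad
cos θ = 0.915507, sin θ = 0.402303 (intermediates below are computed at full precision and shown rounded to 5 d.p.)
v1: (0,-2) → rotate → (0.80461,-1.83101) → ×s → (0.83590,-1.90222) → (0.84,-1.90)
v2: (3.5,-0.5) → rotate → (3.40542,0.95031) → ×s → (3.53786,0.98726) → (3.54,0.99)
v3: (4.5,1.5) → rotate → (3.51633,3.18362) → ×s → (3.65307,3.30743) → (3.65,3.31)
v4: (3.5,5) → rotate → (1.19276,5.98559) → ×s → (1.23914,6.21837) → (1.24,6.22)

Cross-section at z=1.75: (0.84,-1.90) (3.54,0.99) (3.65,3.31) (1.24,6.22)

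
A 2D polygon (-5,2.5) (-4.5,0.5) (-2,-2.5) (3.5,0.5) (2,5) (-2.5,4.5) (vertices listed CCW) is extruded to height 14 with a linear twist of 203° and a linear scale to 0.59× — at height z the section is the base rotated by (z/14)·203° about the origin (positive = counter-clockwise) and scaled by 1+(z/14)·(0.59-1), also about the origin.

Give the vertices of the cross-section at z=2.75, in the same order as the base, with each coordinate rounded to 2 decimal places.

Cross-section at z=2.75: (-5.00,-1.18) (-3.47,-2.30) (0.06,-2.94) (2.17,2.42) (-1.54,4.71) (-4.42,1.70)

t = z/height = 2.75/14 = 0.196429
s = 1 + (scale-1)·z/height = 1 + (0.59-1)·2.75/14 = 0.919464
θ = twist·z/height = 203°·2.75/14 = 39.8750° = 0.695950 rad
cos θ = 0.767445, sin θ = 0.641115 (intermediates below are computed at full precision and shown rounded to 5 d.p.)
v1: (-5,2.5) → rotate → (-5.44001,-1.28696) → ×s → (-5.00190,-1.18332) → (-5.00,-1.18)
v2: (-4.5,0.5) → rotate → (-3.77406,-2.50129) → ×s → (-3.47011,-2.29985) → (-3.47,-2.30)
v3: (-2,-2.5) → rotate → (0.06790,-3.20084) → ×s → (0.06243,-2.94306) → (0.06,-2.94)
v4: (3.5,0.5) → rotate → (2.36550,2.62762) → ×s → (2.17499,2.41601) → (2.17,2.42)
v5: (2,5) → rotate → (-1.67068,5.11945) → ×s → (-1.53613,4.70716) → (-1.54,4.71)
v6: (-2.5,4.5) → rotate → (-4.80363,1.85072) → ×s → (-4.41677,1.70167) → (-4.42,1.70)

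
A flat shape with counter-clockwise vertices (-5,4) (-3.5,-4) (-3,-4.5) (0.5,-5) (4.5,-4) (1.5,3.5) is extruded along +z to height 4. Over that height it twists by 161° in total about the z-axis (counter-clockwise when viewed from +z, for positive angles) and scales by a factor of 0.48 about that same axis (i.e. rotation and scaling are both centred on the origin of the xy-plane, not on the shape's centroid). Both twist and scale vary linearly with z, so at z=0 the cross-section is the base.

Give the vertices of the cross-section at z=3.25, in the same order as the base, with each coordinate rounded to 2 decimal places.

Cross-section at z=3.25: (0.14,-3.70) (3.07,-0.02) (3.10,0.39) (2.00,2.11) (0.05,3.48) (-2.10,-0.67)

t = z/height = 3.25/4 = 0.8125
s = 1 + (scale-1)·z/height = 1 + (0.48-1)·3.25/4 = 0.577500
θ = twist·z/height = 161°·3.25/4 = 130.8125° = 2.283109 rad
cos θ = -0.653586, sin θ = 0.756852 (intermediates below are computed at full precision and shown rounded to 5 d.p.)
v1: (-5,4) → rotate → (0.24052,-6.39861) → ×s → (0.13890,-3.69519) → (0.14,-3.70)
v2: (-3.5,-4) → rotate → (5.31496,-0.03464) → ×s → (3.06939,-0.02001) → (3.07,-0.02)
v3: (-3,-4.5) → rotate → (5.36659,0.67058) → ×s → (3.09921,0.38726) → (3.10,0.39)
v4: (0.5,-5) → rotate → (3.45747,3.64635) → ×s → (1.99669,2.10577) → (2.00,2.11)
v5: (4.5,-4) → rotate → (0.08627,6.02018) → ×s → (0.04982,3.47665) → (0.05,3.48)
v6: (1.5,3.5) → rotate → (-3.62936,-1.15227) → ×s → (-2.09596,-0.66544) → (-2.10,-0.67)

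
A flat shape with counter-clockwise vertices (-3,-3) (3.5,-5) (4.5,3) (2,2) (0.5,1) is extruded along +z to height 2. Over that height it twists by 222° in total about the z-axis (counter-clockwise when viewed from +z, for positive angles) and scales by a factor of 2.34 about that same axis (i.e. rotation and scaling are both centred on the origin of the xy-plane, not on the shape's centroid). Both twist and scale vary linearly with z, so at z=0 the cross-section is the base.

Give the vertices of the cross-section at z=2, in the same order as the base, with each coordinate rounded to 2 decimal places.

Cross-section at z=2: (0.52,9.91) (-13.92,3.21) (-3.13,-12.26) (-0.35,-6.61) (0.70,-2.52)

t = z/height = 2/2 = 1
s = 1 + (scale-1)·z/height = 1 + (2.34-1)·2/2 = 2.340000
θ = twist·z/height = 222°·2/2 = 222.0000° = 3.874631 rad
cos θ = -0.743145, sin θ = -0.669131 (intermediates below are computed at full precision and shown rounded to 5 d.p.)
v1: (-3,-3) → rotate → (0.22204,4.23683) → ×s → (0.51958,9.91417) → (0.52,9.91)
v2: (3.5,-5) → rotate → (-5.94666,1.37377) → ×s → (-13.91518,3.21461) → (-13.92,3.21)
v3: (4.5,3) → rotate → (-1.33676,-5.24052) → ×s → (-3.12802,-12.26282) → (-3.13,-12.26)
v4: (2,2) → rotate → (-0.14803,-2.82455) → ×s → (-0.34639,-6.60945) → (-0.35,-6.61)
v5: (0.5,1) → rotate → (0.29756,-1.07771) → ×s → (0.69629,-2.52184) → (0.70,-2.52)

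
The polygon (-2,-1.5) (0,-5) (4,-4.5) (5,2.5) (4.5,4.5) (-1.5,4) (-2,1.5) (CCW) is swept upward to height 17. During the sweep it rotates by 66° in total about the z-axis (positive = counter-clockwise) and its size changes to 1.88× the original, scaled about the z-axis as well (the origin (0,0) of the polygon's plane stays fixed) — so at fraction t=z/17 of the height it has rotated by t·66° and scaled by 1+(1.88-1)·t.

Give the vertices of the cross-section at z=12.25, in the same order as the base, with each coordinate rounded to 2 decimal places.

Cross-section at z=12.25: (-0.40,-4.07) (6.03,-5.51) (9.84,-0.14) (2.50,8.79) (-0.46,10.39) (-6.48,2.60) (-4.01,-0.76)

t = z/height = 12.25/17 = 0.720588
s = 1 + (scale-1)·z/height = 1 + (1.88-1)·12.25/17 = 1.634118
θ = twist·z/height = 66°·12.25/17 = 47.5588° = 0.830058 rad
cos θ = 0.674833, sin θ = 0.737971 (intermediates below are computed at full precision and shown rounded to 5 d.p.)
v1: (-2,-1.5) → rotate → (-0.24271,-2.48819) → ×s → (-0.39662,-4.06600) → (-0.40,-4.07)
v2: (0,-5) → rotate → (3.68985,-3.37416) → ×s → (6.02965,-5.51378) → (6.03,-5.51)
v3: (4,-4.5) → rotate → (6.02020,-0.08487) → ×s → (9.83771,-0.13868) → (9.84,-0.14)
v4: (5,2.5) → rotate → (1.52924,5.37694) → ×s → (2.49896,8.78654) → (2.50,8.79)
v5: (4.5,4.5) → rotate → (-0.28412,6.35762) → ×s → (-0.46428,10.38909) → (-0.46,10.39)
v6: (-1.5,4) → rotate → (-3.96413,1.59238) → ×s → (-6.47786,2.60213) → (-6.48,2.60)
v7: (-2,1.5) → rotate → (-2.45662,-0.46369) → ×s → (-4.01441,-0.75773) → (-4.01,-0.76)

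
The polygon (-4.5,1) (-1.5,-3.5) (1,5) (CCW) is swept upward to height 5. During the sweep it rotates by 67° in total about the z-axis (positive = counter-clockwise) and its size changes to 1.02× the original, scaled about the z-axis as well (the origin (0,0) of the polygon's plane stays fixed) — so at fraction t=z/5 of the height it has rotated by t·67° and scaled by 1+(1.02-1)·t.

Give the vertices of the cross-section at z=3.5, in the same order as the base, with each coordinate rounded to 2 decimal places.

Cross-section at z=3.5: (-3.86,-2.64) (1.55,-3.54) (-3.01,4.20)

t = z/height = 3.5/5 = 0.7
s = 1 + (scale-1)·z/height = 1 + (1.02-1)·3.5/5 = 1.014000
θ = twist·z/height = 67°·3.5/5 = 46.9000° = 0.818559 rad
cos θ = 0.683274, sin θ = 0.730162 (intermediates below are computed at full precision and shown rounded to 5 d.p.)
v1: (-4.5,1) → rotate → (-3.80489,-2.60246) → ×s → (-3.85816,-2.63889) → (-3.86,-2.64)
v2: (-1.5,-3.5) → rotate → (1.53066,-3.48670) → ×s → (1.55209,-3.53552) → (1.55,-3.54)
v3: (1,5) → rotate → (-2.96754,4.14653) → ×s → (-3.00908,4.20458) → (-3.01,4.20)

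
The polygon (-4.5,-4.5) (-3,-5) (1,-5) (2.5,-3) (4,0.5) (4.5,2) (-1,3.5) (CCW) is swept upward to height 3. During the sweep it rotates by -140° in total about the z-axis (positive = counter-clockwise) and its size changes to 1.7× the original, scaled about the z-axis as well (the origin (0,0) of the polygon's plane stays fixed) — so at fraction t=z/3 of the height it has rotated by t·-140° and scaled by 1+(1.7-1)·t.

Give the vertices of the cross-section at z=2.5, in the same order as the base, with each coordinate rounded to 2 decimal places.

Cross-section at z=2.5: (-3.17,9.56) (-4.94,7.80) (-7.79,2.14) (-6.02,-1.41) (-2.13,-6.01) (-0.37,-7.79) (5.66,-1.07)

t = z/height = 2.5/3 = 0.833333
s = 1 + (scale-1)·z/height = 1 + (1.7-1)·2.5/3 = 1.583333
θ = twist·z/height = -140°·2.5/3 = -116.6667° = -2.036217 rad
cos θ = -0.448799, sin θ = -0.893633 (intermediates below are computed at full precision and shown rounded to 5 d.p.)
v1: (-4.5,-4.5) → rotate → (-2.00175,6.04094) → ×s → (-3.16944,9.56483) → (-3.17,9.56)
v2: (-3,-5) → rotate → (-3.12177,4.92489) → ×s → (-4.94280,7.79775) → (-4.94,7.80)
v3: (1,-5) → rotate → (-4.91696,1.35036) → ×s → (-7.78519,2.13808) → (-7.79,2.14)
v4: (2.5,-3) → rotate → (-3.80290,-0.88768) → ×s → (-6.02125,-1.40550) → (-6.02,-1.41)
v5: (4,0.5) → rotate → (-1.34838,-3.79893) → ×s → (-2.13494,-6.01497) → (-2.13,-6.01)
v6: (4.5,2) → rotate → (-0.23233,-4.91895) → ×s → (-0.36786,-7.78833) → (-0.37,-7.79)
v7: (-1,3.5) → rotate → (3.57651,-0.67716) → ×s → (5.66281,-1.07218) → (5.66,-1.07)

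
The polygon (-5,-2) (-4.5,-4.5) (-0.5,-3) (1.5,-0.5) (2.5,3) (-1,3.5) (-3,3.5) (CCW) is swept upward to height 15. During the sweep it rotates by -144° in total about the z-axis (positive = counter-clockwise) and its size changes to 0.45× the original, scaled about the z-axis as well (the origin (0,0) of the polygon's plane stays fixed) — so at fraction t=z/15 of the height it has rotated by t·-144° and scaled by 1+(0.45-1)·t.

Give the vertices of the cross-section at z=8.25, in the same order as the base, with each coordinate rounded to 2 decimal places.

t = z/height = 8.25/15 = 0.55
s = 1 + (scale-1)·z/height = 1 + (0.45-1)·8.25/15 = 0.697500
θ = twist·z/height = -144°·8.25/15 = -79.2000° = -1.382301 rad
cos θ = 0.187381, sin θ = -0.982287 (intermediates below are computed at full precision and shown rounded to 5 d.p.)
v1: (-5,-2) → rotate → (-2.90148,4.53667) → ×s → (-2.02378,3.16433) → (-2.02,3.16)
v2: (-4.5,-4.5) → rotate → (-5.26351,3.57708) → ×s → (-3.67130,2.49501) → (-3.67,2.50)
v3: (-0.5,-3) → rotate → (-3.04055,-0.07100) → ×s → (-2.12079,-0.04952) → (-2.12,-0.05)
v4: (1.5,-0.5) → rotate → (-0.21007,-1.56712) → ×s → (-0.14652,-1.09307) → (-0.15,-1.09)
v5: (2.5,3) → rotate → (3.41532,-1.89357) → ×s → (2.38218,-1.32077) → (2.38,-1.32)
v6: (-1,3.5) → rotate → (3.25062,1.63812) → ×s → (2.26731,1.14259) → (2.27,1.14)
v7: (-3,3.5) → rotate → (2.87586,3.60270) → ×s → (2.00591,2.51288) → (2.01,2.51)

Cross-section at z=8.25: (-2.02,3.16) (-3.67,2.50) (-2.12,-0.05) (-0.15,-1.09) (2.38,-1.32) (2.27,1.14) (2.01,2.51)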